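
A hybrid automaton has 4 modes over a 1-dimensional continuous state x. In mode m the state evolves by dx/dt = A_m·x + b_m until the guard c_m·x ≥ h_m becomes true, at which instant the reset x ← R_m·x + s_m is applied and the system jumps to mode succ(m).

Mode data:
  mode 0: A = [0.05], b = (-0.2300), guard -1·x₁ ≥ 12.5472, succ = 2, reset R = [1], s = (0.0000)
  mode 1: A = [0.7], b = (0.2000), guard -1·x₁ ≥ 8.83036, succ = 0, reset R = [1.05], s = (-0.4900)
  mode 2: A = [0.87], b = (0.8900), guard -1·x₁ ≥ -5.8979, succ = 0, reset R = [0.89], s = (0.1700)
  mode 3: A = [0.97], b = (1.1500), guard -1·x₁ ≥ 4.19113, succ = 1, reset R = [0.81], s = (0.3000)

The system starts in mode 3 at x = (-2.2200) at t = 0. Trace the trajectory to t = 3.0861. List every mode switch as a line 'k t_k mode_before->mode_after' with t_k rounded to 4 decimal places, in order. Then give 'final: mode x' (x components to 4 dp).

Mode 3: guard c·x = 4.1911 hit at Δt = 1.0996 (t = 1.0996), x⁻ = (-4.1911) → reset → x⁺ = (-3.0948), jump to mode 1
Mode 1: guard c·x = 8.8304 hit at Δt = 1.5892 (t = 2.6888), x⁻ = (-8.8304) → reset → x⁺ = (-9.7619), jump to mode 0
Mode 0: flow for 0.3973 to horizon, guard not reached → x = (-10.0500)

1 1.0996 3->1
2 2.6888 1->0
final: 0 -10.0500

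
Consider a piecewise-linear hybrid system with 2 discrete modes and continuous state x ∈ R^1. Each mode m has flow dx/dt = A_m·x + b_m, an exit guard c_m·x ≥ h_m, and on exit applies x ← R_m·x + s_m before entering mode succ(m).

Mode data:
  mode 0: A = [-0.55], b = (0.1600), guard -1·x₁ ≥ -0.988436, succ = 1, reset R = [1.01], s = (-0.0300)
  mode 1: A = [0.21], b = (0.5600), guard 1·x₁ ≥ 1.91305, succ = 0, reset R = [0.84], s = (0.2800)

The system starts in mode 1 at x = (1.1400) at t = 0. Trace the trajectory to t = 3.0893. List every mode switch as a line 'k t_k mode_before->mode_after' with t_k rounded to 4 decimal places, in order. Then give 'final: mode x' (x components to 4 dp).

1 0.8804 1->0
2 2.3854 0->1
final: 1 1.5474

Mode 1: guard c·x = 1.9130 hit at Δt = 0.8804 (t = 0.8804), x⁻ = (1.9130) → reset → x⁺ = (1.8870), jump to mode 0
Mode 0: guard c·x = -0.9884 hit at Δt = 1.5050 (t = 2.3854), x⁻ = (0.9884) → reset → x⁺ = (0.9683), jump to mode 1
Mode 1: flow for 0.7039 to horizon, guard not reached → x = (1.5474)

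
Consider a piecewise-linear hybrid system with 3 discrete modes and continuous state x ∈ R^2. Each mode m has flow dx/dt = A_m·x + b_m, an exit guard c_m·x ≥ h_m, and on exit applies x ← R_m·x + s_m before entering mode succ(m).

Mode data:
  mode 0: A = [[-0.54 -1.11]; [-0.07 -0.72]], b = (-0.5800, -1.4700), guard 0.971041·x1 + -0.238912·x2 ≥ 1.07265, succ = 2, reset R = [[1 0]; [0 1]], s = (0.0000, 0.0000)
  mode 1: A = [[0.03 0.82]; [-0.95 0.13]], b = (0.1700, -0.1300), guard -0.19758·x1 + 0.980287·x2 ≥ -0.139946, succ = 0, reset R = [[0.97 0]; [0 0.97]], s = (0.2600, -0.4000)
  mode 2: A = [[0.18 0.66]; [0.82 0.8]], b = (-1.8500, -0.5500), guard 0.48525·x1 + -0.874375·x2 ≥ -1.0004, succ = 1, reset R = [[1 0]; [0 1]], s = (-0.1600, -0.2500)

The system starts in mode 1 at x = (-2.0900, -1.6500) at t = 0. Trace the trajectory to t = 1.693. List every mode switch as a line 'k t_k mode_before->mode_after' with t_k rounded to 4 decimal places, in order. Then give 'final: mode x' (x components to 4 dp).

Mode 1: guard c·x = -0.1399 hit at Δt = 0.5123 (t = 0.5123), x⁻ = (-2.5326, -0.6532) → reset → x⁺ = (-2.1967, -1.0336), jump to mode 0
Mode 0: flow for 1.1807 to horizon, guard not reached → x = (-0.3672, -1.5489)

1 0.5123 1->0
final: 0 -0.3672 -1.5489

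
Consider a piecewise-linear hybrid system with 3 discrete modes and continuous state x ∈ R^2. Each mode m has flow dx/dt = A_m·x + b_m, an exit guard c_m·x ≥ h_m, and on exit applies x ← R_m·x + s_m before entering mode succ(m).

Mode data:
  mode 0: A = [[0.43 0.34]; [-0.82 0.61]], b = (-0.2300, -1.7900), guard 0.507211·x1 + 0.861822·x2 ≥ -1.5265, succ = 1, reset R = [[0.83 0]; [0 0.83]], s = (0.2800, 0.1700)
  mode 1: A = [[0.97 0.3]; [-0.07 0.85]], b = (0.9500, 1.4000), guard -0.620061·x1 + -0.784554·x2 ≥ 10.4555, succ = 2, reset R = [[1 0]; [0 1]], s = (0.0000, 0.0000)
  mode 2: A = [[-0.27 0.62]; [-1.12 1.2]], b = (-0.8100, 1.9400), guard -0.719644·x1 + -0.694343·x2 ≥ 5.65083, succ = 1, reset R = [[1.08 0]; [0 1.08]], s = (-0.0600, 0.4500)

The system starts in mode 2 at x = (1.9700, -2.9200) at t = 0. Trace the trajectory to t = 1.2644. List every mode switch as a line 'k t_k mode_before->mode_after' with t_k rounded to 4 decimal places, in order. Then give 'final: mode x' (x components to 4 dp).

Mode 2: guard c·x = 5.6508 hit at Δt = 0.8964 (t = 0.8964), x⁻ = (-1.4672, -6.6177) → reset → x⁺ = (-1.6445, -6.6972), jump to mode 1
Mode 1: flow for 0.3680 to horizon, guard not reached → x = (-2.9242, -8.4854)

1 0.8964 2->1
final: 1 -2.9242 -8.4854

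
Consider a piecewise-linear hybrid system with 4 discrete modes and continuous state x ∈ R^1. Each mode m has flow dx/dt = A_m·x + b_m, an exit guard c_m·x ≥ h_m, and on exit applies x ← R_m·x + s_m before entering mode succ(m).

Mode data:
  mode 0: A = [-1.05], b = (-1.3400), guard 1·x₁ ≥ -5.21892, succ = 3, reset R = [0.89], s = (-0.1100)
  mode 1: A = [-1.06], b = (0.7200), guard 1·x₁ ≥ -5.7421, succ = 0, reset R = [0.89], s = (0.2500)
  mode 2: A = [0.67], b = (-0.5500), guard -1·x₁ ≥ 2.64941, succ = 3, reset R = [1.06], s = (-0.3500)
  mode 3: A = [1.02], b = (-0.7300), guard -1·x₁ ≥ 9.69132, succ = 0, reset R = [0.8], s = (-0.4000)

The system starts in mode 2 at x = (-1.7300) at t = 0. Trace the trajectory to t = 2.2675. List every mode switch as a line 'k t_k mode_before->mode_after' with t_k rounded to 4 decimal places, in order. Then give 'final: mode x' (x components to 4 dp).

1 0.4594 2->3
2 1.4282 3->0
3 1.9580 0->3
final: 3 -6.7855

Mode 2: guard c·x = 2.6494 hit at Δt = 0.4594 (t = 0.4594), x⁻ = (-2.6494) → reset → x⁺ = (-3.1584), jump to mode 3
Mode 3: guard c·x = 9.6913 hit at Δt = 0.9688 (t = 1.4282), x⁻ = (-9.6913) → reset → x⁺ = (-8.1531), jump to mode 0
Mode 0: guard c·x = -5.2189 hit at Δt = 0.5298 (t = 1.9580), x⁻ = (-5.2189) → reset → x⁺ = (-4.7548), jump to mode 3
Mode 3: flow for 0.3095 to horizon, guard not reached → x = (-6.7855)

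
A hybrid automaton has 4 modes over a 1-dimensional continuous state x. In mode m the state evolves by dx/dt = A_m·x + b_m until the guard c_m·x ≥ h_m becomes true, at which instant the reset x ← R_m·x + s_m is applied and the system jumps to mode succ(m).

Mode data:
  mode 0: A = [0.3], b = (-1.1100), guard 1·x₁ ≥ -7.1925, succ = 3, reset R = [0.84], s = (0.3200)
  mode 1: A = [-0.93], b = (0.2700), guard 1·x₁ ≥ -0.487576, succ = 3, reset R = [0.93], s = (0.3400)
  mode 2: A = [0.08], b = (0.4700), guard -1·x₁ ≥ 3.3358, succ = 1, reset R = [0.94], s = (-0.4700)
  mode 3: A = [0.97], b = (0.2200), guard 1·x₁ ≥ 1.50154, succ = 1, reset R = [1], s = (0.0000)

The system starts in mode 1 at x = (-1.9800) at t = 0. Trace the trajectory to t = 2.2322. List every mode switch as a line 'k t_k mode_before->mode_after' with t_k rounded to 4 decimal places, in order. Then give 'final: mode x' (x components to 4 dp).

Mode 1: guard c·x = -0.4876 hit at Δt = 1.1517 (t = 1.1517), x⁻ = (-0.4876) → reset → x⁺ = (-0.1134), jump to mode 3
Mode 3: flow for 1.0805 to horizon, guard not reached → x = (0.0965)

1 1.1517 1->3
final: 3 0.0965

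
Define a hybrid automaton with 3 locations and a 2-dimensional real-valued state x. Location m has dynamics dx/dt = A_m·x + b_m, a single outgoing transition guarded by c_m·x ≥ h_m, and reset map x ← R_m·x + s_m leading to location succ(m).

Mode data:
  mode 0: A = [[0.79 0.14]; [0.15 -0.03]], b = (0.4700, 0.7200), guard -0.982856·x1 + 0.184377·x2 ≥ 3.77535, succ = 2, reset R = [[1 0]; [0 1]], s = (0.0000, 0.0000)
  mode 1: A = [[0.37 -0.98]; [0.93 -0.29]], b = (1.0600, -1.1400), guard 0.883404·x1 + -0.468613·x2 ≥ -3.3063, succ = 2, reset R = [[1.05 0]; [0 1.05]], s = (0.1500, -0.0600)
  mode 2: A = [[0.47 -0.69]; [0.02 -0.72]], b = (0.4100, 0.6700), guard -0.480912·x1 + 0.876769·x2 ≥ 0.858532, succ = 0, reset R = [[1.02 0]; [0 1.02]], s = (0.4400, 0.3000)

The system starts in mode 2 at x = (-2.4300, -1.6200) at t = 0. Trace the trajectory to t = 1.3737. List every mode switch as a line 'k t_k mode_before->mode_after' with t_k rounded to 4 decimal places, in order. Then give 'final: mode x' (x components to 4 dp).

Mode 2: guard c·x = 0.8585 hit at Δt = 0.9494 (t = 0.9494), x⁻ = (-2.4962, -0.3900) → reset → x⁺ = (-2.1061, -0.0978), jump to mode 0
Mode 0: flow for 0.4243 to horizon, guard not reached → x = (-2.7095, 0.0557)

1 0.9494 2->0
final: 0 -2.7095 0.0557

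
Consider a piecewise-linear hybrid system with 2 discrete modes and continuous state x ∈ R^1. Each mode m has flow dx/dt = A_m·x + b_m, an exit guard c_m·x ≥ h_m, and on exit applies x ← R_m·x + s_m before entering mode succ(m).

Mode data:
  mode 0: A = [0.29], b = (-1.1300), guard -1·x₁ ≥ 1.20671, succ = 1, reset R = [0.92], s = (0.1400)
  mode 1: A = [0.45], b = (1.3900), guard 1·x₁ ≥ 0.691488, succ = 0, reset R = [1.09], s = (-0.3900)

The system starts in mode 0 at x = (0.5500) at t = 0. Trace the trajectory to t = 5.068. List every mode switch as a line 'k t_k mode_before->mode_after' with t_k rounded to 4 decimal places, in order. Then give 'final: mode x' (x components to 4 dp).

Mode 0: guard c·x = 1.2067 hit at Δt = 1.4550 (t = 1.4550), x⁻ = (-1.2067) → reset → x⁺ = (-0.9702), jump to mode 1
Mode 1: guard c·x = 0.6915 hit at Δt = 1.2867 (t = 2.7417), x⁻ = (0.6915) → reset → x⁺ = (0.3637), jump to mode 0
Mode 0: guard c·x = 1.2067 hit at Δt = 1.2682 (t = 4.0099), x⁻ = (-1.2067) → reset → x⁺ = (-0.9702), jump to mode 1
Mode 1: flow for 1.0581 to horizon, guard not reached → x = (0.3219)

1 1.4550 0->1
2 2.7417 1->0
3 4.0099 0->1
final: 1 0.3219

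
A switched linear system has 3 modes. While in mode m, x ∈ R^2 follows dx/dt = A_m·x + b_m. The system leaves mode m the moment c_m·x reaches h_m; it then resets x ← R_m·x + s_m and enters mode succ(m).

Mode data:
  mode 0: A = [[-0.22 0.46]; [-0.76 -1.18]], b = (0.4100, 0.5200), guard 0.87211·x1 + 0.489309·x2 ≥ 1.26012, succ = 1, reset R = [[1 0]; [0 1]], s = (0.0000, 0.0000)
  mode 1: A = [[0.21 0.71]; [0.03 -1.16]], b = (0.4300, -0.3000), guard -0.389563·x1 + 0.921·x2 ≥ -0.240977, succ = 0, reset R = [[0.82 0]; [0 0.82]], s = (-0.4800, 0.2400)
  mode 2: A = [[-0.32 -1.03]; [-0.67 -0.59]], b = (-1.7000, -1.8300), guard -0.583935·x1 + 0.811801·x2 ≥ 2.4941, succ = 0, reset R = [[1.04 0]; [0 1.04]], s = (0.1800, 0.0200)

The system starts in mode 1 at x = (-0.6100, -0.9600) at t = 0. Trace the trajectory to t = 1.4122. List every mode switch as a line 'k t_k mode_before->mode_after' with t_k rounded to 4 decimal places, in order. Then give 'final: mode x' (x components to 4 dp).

1 0.6699 1->0
final: 0 -0.6070 0.4703

Mode 1: guard c·x = -0.2410 hit at Δt = 0.6699 (t = 0.6699), x⁻ = (-0.7789, -0.5911) → reset → x⁺ = (-1.1187, -0.2447), jump to mode 0
Mode 0: flow for 0.7423 to horizon, guard not reached → x = (-0.6070, 0.4703)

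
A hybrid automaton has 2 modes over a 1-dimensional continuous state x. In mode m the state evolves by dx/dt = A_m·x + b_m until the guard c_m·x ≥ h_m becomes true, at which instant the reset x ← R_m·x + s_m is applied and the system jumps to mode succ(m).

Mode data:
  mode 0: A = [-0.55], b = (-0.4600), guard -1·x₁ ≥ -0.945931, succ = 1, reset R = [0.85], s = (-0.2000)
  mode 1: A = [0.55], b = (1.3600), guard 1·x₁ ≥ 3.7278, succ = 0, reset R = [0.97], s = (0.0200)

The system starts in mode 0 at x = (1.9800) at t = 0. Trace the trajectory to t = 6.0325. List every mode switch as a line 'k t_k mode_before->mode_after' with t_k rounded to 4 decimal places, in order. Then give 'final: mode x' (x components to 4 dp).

Mode 0: guard c·x = -0.9459 hit at Δt = 0.8319 (t = 0.8319), x⁻ = (0.9459) → reset → x⁺ = (0.6040), jump to mode 1
Mode 1: guard c·x = 3.7278 hit at Δt = 1.2741 (t = 2.1060), x⁻ = (3.7278) → reset → x⁺ = (3.6360), jump to mode 0
Mode 0: guard c·x = -0.9459 hit at Δt = 1.6727 (t = 3.7787), x⁻ = (0.9459) → reset → x⁺ = (0.6040), jump to mode 1
Mode 1: guard c·x = 3.7278 hit at Δt = 1.2741 (t = 5.0528), x⁻ = (3.7278) → reset → x⁺ = (3.6360), jump to mode 0
Mode 0: flow for 0.9797 to horizon, guard not reached → x = (1.7730)

1 0.8319 0->1
2 2.1060 1->0
3 3.7787 0->1
4 5.0528 1->0
final: 0 1.7730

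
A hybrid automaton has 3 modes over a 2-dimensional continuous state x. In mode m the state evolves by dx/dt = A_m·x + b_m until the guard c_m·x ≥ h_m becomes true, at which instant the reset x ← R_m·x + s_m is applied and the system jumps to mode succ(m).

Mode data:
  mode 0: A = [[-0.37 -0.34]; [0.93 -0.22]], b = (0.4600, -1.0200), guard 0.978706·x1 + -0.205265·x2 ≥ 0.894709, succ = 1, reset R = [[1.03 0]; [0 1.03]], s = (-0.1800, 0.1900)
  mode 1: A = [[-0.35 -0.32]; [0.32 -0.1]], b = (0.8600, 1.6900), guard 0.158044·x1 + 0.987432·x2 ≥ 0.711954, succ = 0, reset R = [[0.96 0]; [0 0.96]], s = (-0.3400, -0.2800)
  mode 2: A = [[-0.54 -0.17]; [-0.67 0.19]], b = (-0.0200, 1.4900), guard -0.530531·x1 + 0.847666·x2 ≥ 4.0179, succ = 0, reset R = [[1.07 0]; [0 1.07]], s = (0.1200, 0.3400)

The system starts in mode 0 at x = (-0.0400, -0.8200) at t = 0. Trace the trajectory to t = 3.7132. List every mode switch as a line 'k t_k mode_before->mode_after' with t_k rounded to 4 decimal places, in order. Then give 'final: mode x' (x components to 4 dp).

Mode 0: guard c·x = 0.8947 hit at Δt = 0.9486 (t = 0.9486), x⁻ = (0.6453, -1.2821) → reset → x⁺ = (0.4846, -1.1306), jump to mode 1
Mode 1: guard c·x = 0.7120 hit at Δt = 0.8497 (t = 1.7983), x⁻ = (1.0504, 0.5529) → reset → x⁺ = (0.6684, 0.2508), jump to mode 0
Mode 0: guard c·x = 0.8947 hit at Δt = 1.2845 (t = 3.0828), x⁻ = (0.8837, -0.1454) → reset → x⁺ = (0.7302, 0.0403), jump to mode 1
Mode 1: guard c·x = 0.7120 hit at Δt = 0.2830 (t = 3.3658), x⁻ = (0.8658, 0.5824) → reset → x⁺ = (0.4912, 0.2791), jump to mode 0
Mode 0: flow for 0.3474 to horizon, guard not reached → x = (0.5625, 0.0811)

1 0.9486 0->1
2 1.7983 1->0
3 3.0828 0->1
4 3.3658 1->0
final: 0 0.5625 0.0811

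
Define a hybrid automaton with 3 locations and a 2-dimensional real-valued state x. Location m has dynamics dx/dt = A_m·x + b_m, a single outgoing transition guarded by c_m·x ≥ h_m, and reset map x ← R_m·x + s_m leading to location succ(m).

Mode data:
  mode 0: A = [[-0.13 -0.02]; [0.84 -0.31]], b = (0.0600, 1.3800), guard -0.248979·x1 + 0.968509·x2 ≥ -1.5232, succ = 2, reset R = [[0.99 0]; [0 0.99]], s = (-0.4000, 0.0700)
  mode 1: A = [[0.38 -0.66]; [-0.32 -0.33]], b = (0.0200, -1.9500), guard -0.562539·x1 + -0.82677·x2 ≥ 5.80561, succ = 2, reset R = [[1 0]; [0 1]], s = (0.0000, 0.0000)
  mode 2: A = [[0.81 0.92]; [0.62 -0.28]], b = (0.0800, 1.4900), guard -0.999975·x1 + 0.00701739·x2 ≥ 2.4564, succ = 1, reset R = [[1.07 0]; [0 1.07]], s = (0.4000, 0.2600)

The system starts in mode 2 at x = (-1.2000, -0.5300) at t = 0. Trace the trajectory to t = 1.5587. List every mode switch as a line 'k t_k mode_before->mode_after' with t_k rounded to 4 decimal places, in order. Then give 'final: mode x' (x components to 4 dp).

1 0.7678 2->1
final: 1 -2.7873 -0.7331

Mode 2: guard c·x = 2.4564 hit at Δt = 0.7678 (t = 0.7678), x⁻ = (-2.4577, -0.1724) → reset → x⁺ = (-2.2297, 0.0755), jump to mode 1
Mode 1: flow for 0.7909 to horizon, guard not reached → x = (-2.7873, -0.7331)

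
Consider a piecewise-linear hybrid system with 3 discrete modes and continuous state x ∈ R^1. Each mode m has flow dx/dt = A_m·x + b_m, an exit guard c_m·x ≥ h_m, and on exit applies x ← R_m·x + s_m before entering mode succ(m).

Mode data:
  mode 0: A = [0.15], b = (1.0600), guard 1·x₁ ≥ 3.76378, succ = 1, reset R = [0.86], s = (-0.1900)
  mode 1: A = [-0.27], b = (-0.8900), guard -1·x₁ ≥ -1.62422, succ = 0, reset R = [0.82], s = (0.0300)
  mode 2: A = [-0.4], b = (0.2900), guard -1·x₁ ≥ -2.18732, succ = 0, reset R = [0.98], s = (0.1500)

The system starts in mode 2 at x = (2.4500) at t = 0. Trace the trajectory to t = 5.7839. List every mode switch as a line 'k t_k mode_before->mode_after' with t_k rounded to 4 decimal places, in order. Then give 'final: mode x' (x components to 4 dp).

1 0.4130 2->0
2 1.3856 0->1
3 2.3262 1->0
4 3.9978 0->1
5 4.9384 1->0
final: 0 2.5015

Mode 2: guard c·x = -2.1873 hit at Δt = 0.4130 (t = 0.4130), x⁻ = (2.1873) → reset → x⁺ = (2.2936), jump to mode 0
Mode 0: guard c·x = 3.7638 hit at Δt = 0.9726 (t = 1.3856), x⁻ = (3.7638) → reset → x⁺ = (3.0469), jump to mode 1
Mode 1: guard c·x = -1.6242 hit at Δt = 0.9406 (t = 2.3262), x⁻ = (1.6242) → reset → x⁺ = (1.3619), jump to mode 0
Mode 0: guard c·x = 3.7638 hit at Δt = 1.6716 (t = 3.9978), x⁻ = (3.7638) → reset → x⁺ = (3.0469), jump to mode 1
Mode 1: guard c·x = -1.6242 hit at Δt = 0.9406 (t = 4.9384), x⁻ = (1.6242) → reset → x⁺ = (1.3619), jump to mode 0
Mode 0: flow for 0.8455 to horizon, guard not reached → x = (2.5015)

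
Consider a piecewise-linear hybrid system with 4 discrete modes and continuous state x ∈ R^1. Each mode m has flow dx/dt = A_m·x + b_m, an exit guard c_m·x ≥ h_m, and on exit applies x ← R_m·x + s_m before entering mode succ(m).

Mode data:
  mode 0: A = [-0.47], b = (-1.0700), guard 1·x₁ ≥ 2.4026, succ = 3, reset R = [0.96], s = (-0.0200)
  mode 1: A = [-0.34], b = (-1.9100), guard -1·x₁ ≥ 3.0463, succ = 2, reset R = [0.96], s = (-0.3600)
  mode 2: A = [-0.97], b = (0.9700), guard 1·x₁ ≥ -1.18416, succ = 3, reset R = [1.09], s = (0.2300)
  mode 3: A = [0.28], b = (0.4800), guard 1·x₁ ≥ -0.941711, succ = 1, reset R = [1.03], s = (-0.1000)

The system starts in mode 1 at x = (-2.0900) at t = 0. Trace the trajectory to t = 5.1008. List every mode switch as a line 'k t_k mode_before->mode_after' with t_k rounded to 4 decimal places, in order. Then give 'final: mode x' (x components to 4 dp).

Mode 1: guard c·x = 3.0463 hit at Δt = 0.9300 (t = 0.9300), x⁻ = (-3.0463) → reset → x⁺ = (-3.2844), jump to mode 2
Mode 2: guard c·x = -1.1842 hit at Δt = 0.6946 (t = 1.6246), x⁻ = (-1.1842) → reset → x⁺ = (-1.0607), jump to mode 3
Mode 3: guard c·x = -0.9417 hit at Δt = 0.5975 (t = 2.2221), x⁻ = (-0.9417) → reset → x⁺ = (-1.0700), jump to mode 1
Mode 1: guard c·x = 3.0463 hit at Δt = 1.6770 (t = 3.8992), x⁻ = (-3.0463) → reset → x⁺ = (-3.2844), jump to mode 2
Mode 2: guard c·x = -1.1842 hit at Δt = 0.6946 (t = 4.5938), x⁻ = (-1.1842) → reset → x⁺ = (-1.0607), jump to mode 3
Mode 3: flow for 0.5070 to horizon, guard not reached → x = (-0.9610)

1 0.9300 1->2
2 1.6246 2->3
3 2.2221 3->1
4 3.8992 1->2
5 4.5938 2->3
final: 3 -0.9610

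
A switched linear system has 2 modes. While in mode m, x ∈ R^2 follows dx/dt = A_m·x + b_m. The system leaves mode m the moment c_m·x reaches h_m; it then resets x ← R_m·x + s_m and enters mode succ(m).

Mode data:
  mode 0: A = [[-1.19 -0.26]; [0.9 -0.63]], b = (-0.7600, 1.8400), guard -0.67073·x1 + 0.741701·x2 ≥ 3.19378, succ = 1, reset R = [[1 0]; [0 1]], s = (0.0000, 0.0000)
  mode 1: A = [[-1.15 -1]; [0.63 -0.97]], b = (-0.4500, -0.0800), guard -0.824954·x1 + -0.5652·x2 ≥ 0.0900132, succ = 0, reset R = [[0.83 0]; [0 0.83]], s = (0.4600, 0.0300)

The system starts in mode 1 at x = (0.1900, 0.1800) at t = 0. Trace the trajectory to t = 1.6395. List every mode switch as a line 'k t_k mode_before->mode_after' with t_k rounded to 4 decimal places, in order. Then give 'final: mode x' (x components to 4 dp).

1 0.5972 1->0
final: 0 -0.5040 1.3179

Mode 1: guard c·x = 0.0900 hit at Δt = 0.5972 (t = 0.5972), x⁻ = (-0.1492, 0.0586) → reset → x⁺ = (0.3361, 0.0786), jump to mode 0
Mode 0: flow for 1.0423 to horizon, guard not reached → x = (-0.5040, 1.3179)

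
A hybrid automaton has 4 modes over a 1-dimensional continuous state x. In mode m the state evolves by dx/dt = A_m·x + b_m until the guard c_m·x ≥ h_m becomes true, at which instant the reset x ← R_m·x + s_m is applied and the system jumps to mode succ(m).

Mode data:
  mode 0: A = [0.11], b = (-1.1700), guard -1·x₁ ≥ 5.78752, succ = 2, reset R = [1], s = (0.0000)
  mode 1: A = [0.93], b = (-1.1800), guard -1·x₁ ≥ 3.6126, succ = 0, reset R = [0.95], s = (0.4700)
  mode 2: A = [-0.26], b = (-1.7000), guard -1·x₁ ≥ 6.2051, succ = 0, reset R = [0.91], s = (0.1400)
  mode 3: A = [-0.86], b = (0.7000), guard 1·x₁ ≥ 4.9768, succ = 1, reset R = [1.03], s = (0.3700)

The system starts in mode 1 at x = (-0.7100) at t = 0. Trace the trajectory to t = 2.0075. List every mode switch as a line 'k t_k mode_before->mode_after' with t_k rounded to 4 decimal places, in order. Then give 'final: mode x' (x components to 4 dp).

1 0.9709 1->0
final: 0 -4.6044

Mode 1: guard c·x = 3.6126 hit at Δt = 0.9709 (t = 0.9709), x⁻ = (-3.6126) → reset → x⁺ = (-2.9620), jump to mode 0
Mode 0: flow for 1.0366 to horizon, guard not reached → x = (-4.6044)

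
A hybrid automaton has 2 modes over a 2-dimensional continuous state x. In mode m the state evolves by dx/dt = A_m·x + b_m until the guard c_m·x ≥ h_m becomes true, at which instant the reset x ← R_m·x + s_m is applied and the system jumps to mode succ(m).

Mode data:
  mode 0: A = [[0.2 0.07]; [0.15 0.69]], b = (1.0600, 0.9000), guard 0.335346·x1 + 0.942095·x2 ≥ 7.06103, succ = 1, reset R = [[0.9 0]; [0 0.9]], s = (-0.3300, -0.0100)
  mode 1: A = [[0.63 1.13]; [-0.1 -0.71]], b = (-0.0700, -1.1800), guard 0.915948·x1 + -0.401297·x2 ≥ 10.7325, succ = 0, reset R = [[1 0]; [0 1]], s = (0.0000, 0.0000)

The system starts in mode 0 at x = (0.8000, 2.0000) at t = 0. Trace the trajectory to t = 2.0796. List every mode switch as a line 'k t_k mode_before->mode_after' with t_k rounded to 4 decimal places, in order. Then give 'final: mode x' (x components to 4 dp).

Mode 0: guard c·x = 7.0610 hit at Δt = 1.1670 (t = 1.1670), x⁻ = (2.7572, 6.5136) → reset → x⁺ = (2.1515, 5.8522), jump to mode 1
Mode 1: flow for 0.9126 to horizon, guard not reached → x = (9.1537, 1.8636)

1 1.1670 0->1
final: 1 9.1537 1.8636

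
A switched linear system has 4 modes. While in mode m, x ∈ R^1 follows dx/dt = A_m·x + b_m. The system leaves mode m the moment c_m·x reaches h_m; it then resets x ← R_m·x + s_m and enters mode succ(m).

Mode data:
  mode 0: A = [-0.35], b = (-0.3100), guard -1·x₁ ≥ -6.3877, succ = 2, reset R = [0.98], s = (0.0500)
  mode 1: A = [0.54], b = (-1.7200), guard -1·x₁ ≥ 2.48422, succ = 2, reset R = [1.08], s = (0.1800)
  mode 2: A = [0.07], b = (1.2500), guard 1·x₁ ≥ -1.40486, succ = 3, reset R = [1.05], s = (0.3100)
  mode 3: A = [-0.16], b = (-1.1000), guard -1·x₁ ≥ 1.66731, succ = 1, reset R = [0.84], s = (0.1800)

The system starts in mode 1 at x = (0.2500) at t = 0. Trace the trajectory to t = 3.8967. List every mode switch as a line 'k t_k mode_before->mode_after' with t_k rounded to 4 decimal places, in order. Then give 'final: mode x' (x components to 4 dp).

Mode 1: guard c·x = 2.4842 hit at Δt = 1.2191 (t = 1.2191), x⁻ = (-2.4842) → reset → x⁺ = (-2.5030), jump to mode 2
Mode 2: guard c·x = -1.4049 hit at Δt = 0.9868 (t = 2.2059), x⁻ = (-1.4049) → reset → x⁺ = (-1.1651), jump to mode 3
Mode 3: guard c·x = 1.6673 hit at Δt = 0.5754 (t = 2.7813), x⁻ = (-1.6673) → reset → x⁺ = (-1.2205), jump to mode 1
Mode 1: guard c·x = 2.4842 hit at Δt = 0.4670 (t = 3.2483), x⁻ = (-2.4842) → reset → x⁺ = (-2.5030), jump to mode 2
Mode 2: flow for 0.6484 to horizon, guard not reached → x = (-1.7900)

1 1.2191 1->2
2 2.2059 2->3
3 2.7813 3->1
4 3.2483 1->2
final: 2 -1.7900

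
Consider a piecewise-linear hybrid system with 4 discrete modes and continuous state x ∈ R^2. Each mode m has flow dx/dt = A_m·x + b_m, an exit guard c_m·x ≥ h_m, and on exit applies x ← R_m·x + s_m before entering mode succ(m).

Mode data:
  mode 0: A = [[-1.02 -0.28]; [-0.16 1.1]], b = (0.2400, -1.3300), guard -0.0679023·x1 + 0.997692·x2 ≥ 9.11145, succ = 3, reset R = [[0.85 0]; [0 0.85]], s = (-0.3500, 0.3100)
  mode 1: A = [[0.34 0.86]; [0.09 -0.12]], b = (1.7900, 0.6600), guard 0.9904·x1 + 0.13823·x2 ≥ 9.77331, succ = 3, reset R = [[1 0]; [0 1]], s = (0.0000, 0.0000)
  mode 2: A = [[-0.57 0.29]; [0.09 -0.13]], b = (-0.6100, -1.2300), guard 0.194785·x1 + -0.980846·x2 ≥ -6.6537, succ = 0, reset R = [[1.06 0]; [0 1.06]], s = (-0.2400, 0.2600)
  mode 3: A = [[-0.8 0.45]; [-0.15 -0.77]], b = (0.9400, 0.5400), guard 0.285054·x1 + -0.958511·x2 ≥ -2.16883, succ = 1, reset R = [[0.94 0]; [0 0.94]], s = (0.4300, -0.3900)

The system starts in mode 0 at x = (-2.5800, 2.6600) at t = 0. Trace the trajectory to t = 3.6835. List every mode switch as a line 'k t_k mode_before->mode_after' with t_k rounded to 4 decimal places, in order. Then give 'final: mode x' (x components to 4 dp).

1 1.4016 0->3
2 2.8860 3->1
final: 1 6.7658 2.9081

Mode 0: guard c·x = 9.1114 hit at Δt = 1.4016 (t = 1.4016), x⁻ = (-1.6499, 9.0202) → reset → x⁺ = (-1.7524, 7.9772), jump to mode 3
Mode 3: guard c·x = -2.1688 hit at Δt = 1.4844 (t = 2.8860), x⁻ = (2.0551, 2.8739) → reset → x⁺ = (2.3618, 2.3114), jump to mode 1
Mode 1: flow for 0.7975 to horizon, guard not reached → x = (6.7658, 2.9081)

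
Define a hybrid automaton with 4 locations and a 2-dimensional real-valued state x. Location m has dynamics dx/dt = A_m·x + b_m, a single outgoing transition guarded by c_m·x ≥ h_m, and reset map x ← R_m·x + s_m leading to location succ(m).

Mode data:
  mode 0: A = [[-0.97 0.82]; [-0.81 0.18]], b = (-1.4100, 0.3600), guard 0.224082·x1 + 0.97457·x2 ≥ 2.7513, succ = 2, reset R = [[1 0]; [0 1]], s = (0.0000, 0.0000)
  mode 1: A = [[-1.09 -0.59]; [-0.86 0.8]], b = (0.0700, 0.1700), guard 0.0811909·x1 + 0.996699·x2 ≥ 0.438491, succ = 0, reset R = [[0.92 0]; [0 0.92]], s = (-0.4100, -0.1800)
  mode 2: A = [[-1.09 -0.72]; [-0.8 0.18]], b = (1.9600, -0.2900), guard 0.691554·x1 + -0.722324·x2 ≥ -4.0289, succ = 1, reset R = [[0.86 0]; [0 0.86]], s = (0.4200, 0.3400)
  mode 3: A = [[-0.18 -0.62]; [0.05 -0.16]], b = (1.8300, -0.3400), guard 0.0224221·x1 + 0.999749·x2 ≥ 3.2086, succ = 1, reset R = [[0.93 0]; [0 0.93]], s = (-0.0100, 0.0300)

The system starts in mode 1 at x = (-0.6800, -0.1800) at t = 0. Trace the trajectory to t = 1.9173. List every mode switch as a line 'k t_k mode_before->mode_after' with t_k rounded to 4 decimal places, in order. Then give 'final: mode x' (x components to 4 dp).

Mode 1: guard c·x = 0.4385 hit at Δt = 1.0570 (t = 1.0570), x⁻ = (-0.2401, 0.4595) → reset → x⁺ = (-0.6309, 0.2427), jump to mode 0
Mode 0: flow for 0.8603 to horizon, guard not reached → x = (-0.7338, 1.1785)

1 1.0570 1->0
final: 0 -0.7338 1.1785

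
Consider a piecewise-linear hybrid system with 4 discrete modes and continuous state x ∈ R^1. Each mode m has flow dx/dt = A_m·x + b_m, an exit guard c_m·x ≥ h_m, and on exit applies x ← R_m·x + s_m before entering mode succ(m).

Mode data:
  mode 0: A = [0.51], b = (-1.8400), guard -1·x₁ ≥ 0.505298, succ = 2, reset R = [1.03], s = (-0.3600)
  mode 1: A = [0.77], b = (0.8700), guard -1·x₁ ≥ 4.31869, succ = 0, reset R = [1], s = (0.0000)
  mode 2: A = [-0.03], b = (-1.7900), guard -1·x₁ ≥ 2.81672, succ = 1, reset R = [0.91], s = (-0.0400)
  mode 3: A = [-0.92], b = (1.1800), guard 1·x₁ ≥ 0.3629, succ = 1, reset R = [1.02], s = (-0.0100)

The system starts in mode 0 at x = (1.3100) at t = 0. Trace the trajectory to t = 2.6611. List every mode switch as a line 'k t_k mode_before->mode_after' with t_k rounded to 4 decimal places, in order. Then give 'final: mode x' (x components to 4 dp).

1 1.1416 0->2
2 2.2580 2->1
final: 1 -3.1394

Mode 0: guard c·x = 0.5053 hit at Δt = 1.1416 (t = 1.1416), x⁻ = (-0.5053) → reset → x⁺ = (-0.8805), jump to mode 2
Mode 2: guard c·x = 2.8167 hit at Δt = 1.1164 (t = 2.2580), x⁻ = (-2.8167) → reset → x⁺ = (-2.6032), jump to mode 1
Mode 1: flow for 0.4031 to horizon, guard not reached → x = (-3.1394)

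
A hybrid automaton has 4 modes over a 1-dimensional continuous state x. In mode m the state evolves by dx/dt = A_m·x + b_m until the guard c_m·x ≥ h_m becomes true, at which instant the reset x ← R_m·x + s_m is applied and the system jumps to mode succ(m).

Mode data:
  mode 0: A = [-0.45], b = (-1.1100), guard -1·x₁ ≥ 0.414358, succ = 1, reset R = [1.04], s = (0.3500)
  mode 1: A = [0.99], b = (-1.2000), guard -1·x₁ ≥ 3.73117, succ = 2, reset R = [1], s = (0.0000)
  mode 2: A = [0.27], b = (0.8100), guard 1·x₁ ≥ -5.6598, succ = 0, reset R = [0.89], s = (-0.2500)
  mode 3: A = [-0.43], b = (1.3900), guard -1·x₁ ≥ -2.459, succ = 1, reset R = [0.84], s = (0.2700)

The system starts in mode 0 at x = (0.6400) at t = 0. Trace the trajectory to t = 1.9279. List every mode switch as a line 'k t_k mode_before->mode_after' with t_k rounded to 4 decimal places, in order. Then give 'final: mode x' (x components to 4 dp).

1 0.9213 0->1
final: 1 -2.2906

Mode 0: guard c·x = 0.4144 hit at Δt = 0.9213 (t = 0.9213), x⁻ = (-0.4144) → reset → x⁺ = (-0.0809), jump to mode 1
Mode 1: flow for 1.0066 to horizon, guard not reached → x = (-2.2906)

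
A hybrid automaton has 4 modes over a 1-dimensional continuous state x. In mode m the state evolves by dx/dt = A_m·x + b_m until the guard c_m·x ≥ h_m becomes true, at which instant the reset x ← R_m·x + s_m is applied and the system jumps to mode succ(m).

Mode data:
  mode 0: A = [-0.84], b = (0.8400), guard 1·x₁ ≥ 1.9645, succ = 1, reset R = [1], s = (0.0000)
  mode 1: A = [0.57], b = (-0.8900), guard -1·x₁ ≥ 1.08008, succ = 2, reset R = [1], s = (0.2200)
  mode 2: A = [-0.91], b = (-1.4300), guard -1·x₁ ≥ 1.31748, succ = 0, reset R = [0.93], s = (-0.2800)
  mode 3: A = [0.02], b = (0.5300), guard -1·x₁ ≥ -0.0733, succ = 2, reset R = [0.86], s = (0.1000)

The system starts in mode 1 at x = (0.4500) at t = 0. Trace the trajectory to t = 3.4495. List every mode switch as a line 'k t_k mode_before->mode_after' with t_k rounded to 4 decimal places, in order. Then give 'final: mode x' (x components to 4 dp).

Mode 1: guard c·x = 1.0801 hit at Δt = 1.5188 (t = 1.5188), x⁻ = (-1.0801) → reset → x⁺ = (-0.8601), jump to mode 2
Mode 2: guard c·x = 1.3175 hit at Δt = 1.1319 (t = 2.6507), x⁻ = (-1.3175) → reset → x⁺ = (-1.5053), jump to mode 0
Mode 0: flow for 0.7988 to horizon, guard not reached → x = (-0.2807)

1 1.5188 1->2
2 2.6507 2->0
final: 0 -0.2807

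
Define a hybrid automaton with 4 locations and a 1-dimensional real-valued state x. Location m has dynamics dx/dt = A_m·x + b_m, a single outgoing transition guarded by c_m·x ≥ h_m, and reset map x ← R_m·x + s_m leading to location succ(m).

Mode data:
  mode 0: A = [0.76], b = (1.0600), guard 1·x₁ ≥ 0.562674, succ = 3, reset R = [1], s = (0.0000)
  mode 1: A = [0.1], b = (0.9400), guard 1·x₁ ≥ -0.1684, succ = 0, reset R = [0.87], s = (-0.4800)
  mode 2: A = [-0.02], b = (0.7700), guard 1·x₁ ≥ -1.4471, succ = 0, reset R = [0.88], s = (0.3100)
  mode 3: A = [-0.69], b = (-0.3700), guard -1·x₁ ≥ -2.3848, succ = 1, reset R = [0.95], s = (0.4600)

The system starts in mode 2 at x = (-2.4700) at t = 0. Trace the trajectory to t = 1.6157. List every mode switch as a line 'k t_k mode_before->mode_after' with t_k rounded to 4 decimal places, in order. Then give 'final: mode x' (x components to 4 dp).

Mode 2: guard c·x = -1.4471 hit at Δt = 1.2642 (t = 1.2642), x⁻ = (-1.4471) → reset → x⁺ = (-0.9634), jump to mode 0
Mode 0: flow for 0.3515 to horizon, guard not reached → x = (-0.8314)

1 1.2642 2->0
final: 0 -0.8314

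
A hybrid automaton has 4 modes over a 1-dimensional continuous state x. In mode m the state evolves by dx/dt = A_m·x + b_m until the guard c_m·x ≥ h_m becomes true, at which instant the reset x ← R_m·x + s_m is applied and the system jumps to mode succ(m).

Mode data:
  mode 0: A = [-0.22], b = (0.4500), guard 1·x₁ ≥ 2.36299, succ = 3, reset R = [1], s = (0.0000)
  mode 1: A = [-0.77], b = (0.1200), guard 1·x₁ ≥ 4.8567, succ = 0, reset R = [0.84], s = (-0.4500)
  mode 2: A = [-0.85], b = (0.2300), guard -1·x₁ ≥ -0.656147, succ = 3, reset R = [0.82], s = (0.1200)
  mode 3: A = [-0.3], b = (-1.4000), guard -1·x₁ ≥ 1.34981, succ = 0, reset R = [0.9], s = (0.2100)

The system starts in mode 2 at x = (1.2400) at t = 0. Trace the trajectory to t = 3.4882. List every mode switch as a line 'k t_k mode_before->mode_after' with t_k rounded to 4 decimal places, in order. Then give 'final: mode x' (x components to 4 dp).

Mode 2: guard c·x = -0.6561 hit at Δt = 1.0847 (t = 1.0847), x⁻ = (0.6561) → reset → x⁺ = (0.6580), jump to mode 3
Mode 3: guard c·x = 1.3498 hit at Δt = 1.5778 (t = 2.6625), x⁻ = (-1.3498) → reset → x⁺ = (-1.0048), jump to mode 0
Mode 0: flow for 0.8257 to horizon, guard not reached → x = (-0.4981)

1 1.0847 2->3
2 2.6625 3->0
final: 0 -0.4981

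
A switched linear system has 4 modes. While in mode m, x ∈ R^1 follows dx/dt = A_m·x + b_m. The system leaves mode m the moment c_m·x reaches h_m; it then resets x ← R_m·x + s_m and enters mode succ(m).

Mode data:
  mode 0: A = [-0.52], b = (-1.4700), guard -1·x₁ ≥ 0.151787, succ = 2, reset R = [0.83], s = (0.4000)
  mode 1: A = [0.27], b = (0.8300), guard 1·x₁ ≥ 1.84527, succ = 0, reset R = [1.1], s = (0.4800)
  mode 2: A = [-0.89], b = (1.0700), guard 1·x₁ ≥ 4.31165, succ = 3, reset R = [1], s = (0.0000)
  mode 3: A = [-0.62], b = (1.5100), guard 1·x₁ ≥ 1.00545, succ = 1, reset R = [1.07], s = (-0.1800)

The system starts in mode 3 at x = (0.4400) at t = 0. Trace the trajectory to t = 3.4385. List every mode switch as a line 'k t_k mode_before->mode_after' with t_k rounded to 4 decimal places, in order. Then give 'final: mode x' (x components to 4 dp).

1 0.5374 3->1
2 1.3316 1->0
3 2.6597 0->2
final: 2 0.7381

Mode 3: guard c·x = 1.0054 hit at Δt = 0.5374 (t = 0.5374), x⁻ = (1.0054) → reset → x⁺ = (0.8958), jump to mode 1
Mode 1: guard c·x = 1.8453 hit at Δt = 0.7942 (t = 1.3316), x⁻ = (1.8453) → reset → x⁺ = (2.5098), jump to mode 0
Mode 0: guard c·x = 0.1518 hit at Δt = 1.3281 (t = 2.6597), x⁻ = (-0.1518) → reset → x⁺ = (0.2740), jump to mode 2
Mode 2: flow for 0.7788 to horizon, guard not reached → x = (0.7381)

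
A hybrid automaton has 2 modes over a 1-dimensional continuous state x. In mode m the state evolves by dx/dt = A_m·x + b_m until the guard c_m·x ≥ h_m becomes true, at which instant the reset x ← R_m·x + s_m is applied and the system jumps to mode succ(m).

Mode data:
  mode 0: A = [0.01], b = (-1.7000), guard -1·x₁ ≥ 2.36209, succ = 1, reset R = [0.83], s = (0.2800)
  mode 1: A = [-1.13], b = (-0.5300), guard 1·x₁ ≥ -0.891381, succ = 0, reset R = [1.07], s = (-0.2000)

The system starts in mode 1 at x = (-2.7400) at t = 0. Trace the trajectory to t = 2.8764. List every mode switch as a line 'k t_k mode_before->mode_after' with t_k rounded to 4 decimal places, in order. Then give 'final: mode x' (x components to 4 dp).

1 1.4886 1->0
2 2.1921 0->1
final: 1 -1.0281

Mode 1: guard c·x = -0.8914 hit at Δt = 1.4886 (t = 1.4886), x⁻ = (-0.8914) → reset → x⁺ = (-1.1538), jump to mode 0
Mode 0: guard c·x = 2.3621 hit at Δt = 0.7035 (t = 2.1921), x⁻ = (-2.3621) → reset → x⁺ = (-1.6805), jump to mode 1
Mode 1: flow for 0.6843 to horizon, guard not reached → x = (-1.0281)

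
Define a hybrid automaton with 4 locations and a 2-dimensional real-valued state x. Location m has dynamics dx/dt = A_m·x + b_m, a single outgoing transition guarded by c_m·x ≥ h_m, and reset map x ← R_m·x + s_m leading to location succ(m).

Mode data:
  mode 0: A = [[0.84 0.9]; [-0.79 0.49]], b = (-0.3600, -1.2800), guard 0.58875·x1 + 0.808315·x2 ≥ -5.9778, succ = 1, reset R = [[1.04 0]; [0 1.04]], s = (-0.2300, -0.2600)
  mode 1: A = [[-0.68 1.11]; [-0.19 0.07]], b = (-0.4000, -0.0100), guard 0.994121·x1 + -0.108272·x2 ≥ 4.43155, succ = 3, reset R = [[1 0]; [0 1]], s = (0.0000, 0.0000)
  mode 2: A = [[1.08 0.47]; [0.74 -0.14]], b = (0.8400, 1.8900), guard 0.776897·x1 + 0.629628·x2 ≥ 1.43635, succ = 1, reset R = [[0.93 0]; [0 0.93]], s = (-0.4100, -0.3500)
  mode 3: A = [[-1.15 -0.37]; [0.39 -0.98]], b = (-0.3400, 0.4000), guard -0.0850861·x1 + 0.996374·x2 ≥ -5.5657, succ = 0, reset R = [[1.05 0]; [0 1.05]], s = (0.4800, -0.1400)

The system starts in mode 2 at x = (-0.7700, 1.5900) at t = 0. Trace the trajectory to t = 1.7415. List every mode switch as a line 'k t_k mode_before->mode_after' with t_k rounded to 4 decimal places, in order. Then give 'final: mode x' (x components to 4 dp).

Mode 2: guard c·x = 1.4364 hit at Δt = 0.5807 (t = 0.5807), x⁻ = (-0.0412, 2.3321) → reset → x⁺ = (-0.4483, 1.8188), jump to mode 1
Mode 1: flow for 1.1608 to horizon, guard not reached → x = (1.1421, 1.8605)

1 0.5807 2->1
final: 1 1.1421 1.8605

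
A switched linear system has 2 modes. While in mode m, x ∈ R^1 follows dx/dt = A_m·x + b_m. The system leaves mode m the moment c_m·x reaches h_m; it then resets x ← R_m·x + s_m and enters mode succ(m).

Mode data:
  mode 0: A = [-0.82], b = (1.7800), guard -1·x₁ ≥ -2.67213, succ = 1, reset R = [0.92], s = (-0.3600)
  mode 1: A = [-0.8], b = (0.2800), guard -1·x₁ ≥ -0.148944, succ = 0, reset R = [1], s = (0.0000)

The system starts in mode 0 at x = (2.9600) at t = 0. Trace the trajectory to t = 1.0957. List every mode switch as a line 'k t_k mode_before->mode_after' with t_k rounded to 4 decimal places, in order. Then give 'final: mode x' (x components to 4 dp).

1 0.5533 0->1
final: 1 1.4829

Mode 0: guard c·x = -2.6721 hit at Δt = 0.5533 (t = 0.5533), x⁻ = (2.6721) → reset → x⁺ = (2.0984), jump to mode 1
Mode 1: flow for 0.5424 to horizon, guard not reached → x = (1.4829)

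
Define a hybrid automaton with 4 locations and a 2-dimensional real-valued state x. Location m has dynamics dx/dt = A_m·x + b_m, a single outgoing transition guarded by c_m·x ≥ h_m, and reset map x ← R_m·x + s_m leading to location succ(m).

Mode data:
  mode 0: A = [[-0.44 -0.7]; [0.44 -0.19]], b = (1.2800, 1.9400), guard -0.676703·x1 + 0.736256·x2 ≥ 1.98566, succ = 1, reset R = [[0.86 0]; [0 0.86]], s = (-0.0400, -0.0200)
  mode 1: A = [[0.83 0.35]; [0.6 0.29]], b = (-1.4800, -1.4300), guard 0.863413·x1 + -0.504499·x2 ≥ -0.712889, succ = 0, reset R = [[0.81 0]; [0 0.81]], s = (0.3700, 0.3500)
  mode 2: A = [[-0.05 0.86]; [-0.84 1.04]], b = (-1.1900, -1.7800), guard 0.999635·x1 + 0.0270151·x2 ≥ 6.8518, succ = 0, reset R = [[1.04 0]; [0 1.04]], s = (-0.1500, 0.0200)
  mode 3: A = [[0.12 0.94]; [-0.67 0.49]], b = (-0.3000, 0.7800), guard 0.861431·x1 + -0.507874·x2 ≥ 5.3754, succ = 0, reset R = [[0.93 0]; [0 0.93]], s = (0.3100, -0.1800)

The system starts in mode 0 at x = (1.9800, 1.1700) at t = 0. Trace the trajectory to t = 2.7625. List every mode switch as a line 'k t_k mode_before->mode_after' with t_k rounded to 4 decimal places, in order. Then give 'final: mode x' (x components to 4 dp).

1 1.0705 0->1
2 2.0180 1->0
3 2.3776 0->1
final: 1 0.4420 2.6528

Mode 0: guard c·x = 1.9857 hit at Δt = 1.0705 (t = 1.0705), x⁻ = (0.8389, 3.4680) → reset → x⁺ = (0.6814, 2.9625), jump to mode 1
Mode 1: guard c·x = -0.7129 hit at Δt = 0.9475 (t = 2.0180), x⁻ = (0.8264, 2.8274) → reset → x⁺ = (1.0394, 2.6402), jump to mode 0
Mode 0: guard c·x = 1.9857 hit at Δt = 0.3596 (t = 2.3776), x⁻ = (0.6212, 3.2679) → reset → x⁺ = (0.4942, 2.7904), jump to mode 1
Mode 1: flow for 0.3849 to horizon, guard not reached → x = (0.4420, 2.6528)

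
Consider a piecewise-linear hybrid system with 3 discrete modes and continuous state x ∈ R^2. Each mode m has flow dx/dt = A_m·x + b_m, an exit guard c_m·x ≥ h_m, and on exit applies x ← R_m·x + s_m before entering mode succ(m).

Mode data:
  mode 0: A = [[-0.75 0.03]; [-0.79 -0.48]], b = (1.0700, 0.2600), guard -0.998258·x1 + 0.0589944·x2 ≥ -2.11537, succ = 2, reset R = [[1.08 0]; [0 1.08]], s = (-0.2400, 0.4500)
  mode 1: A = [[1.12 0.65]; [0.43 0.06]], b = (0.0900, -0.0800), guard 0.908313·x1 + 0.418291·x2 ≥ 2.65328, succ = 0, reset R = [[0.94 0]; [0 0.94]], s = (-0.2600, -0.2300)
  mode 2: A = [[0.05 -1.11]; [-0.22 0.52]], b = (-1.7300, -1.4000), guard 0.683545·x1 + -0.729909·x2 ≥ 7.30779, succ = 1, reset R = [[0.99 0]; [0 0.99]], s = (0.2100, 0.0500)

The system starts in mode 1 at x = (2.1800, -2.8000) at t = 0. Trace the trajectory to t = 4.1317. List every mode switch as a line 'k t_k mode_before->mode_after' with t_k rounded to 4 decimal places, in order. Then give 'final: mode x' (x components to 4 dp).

1 0.9602 1->0
2 2.4704 0->2
3 3.3051 2->1
4 3.7226 1->0
final: 0 3.7929 -5.3121

Mode 1: guard c·x = 2.6533 hit at Δt = 0.9602 (t = 0.9602), x⁻ = (3.7784, -1.8616) → reset → x⁺ = (3.2917, -1.9799), jump to mode 0
Mode 0: guard c·x = -2.1154 hit at Δt = 1.5102 (t = 2.4704), x⁻ = (1.9572, -2.7387) → reset → x⁺ = (1.8738, -2.5078), jump to mode 2
Mode 2: guard c·x = 7.3078 hit at Δt = 0.8347 (t = 3.3051), x⁻ = (4.3228, -5.9637) → reset → x⁺ = (4.4896, -5.8540), jump to mode 1
Mode 1: guard c·x = 2.6533 hit at Δt = 0.4175 (t = 3.7226), x⁻ = (5.2954, -5.1558) → reset → x⁺ = (4.7177, -5.0764), jump to mode 0
Mode 0: flow for 0.4091 to horizon, guard not reached → x = (3.7929, -5.3121)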